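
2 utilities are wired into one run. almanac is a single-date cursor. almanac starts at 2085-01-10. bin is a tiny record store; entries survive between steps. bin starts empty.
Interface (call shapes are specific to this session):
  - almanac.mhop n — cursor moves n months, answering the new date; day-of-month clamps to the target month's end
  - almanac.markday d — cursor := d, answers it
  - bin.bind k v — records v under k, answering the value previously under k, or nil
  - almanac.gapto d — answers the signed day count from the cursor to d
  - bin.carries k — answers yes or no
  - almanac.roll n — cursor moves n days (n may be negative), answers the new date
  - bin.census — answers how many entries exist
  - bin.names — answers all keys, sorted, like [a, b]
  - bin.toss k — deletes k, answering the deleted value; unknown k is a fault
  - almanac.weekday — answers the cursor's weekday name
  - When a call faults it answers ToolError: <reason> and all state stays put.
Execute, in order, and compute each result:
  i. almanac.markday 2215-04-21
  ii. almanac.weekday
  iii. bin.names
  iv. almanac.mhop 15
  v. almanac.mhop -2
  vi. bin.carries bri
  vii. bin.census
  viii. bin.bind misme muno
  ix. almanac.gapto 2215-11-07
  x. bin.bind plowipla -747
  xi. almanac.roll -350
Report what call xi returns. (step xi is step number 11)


·→ almanac.markday(d=2215-04-21)
·← 2215-04-21
·→ almanac.weekday()
·← Friday
·→ bin.names()
·← []
·→ almanac.mhop(n=15)
·← 2216-07-21
·→ almanac.mhop(n=-2)
·← 2216-05-21
·→ bin.carries(k=bri)
·← no
·→ bin.census()
·← 0
·→ bin.bind(k=misme, v=muno)
·← nil
·→ almanac.gapto(d=2215-11-07)
·← -196
·→ bin.bind(k=plowipla, v=-747)
·← nil
·→ almanac.roll(n=-350)
·← 2215-06-06

Answer: 2215-06-06


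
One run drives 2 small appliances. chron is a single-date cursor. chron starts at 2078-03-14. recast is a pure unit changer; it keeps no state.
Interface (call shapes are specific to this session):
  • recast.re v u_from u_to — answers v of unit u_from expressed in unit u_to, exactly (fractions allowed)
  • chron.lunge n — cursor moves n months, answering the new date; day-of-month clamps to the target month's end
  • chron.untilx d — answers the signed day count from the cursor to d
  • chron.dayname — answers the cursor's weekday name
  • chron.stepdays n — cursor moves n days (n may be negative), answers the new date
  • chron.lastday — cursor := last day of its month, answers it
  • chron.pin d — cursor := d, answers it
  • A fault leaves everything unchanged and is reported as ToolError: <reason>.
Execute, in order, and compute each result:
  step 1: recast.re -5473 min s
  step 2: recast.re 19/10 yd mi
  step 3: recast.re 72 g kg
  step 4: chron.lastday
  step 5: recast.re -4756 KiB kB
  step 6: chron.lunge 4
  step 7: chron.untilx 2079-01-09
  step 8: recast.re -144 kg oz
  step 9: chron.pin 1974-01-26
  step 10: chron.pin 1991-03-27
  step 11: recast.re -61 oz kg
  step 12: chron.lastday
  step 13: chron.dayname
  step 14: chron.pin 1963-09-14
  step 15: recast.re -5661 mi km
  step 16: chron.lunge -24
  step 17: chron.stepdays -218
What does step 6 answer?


$ recast.re v='-5473' u_from='min' u_to='s'
= -328380
$ recast.re v='19/10' u_from='yd' u_to='mi'
= 19/17600
$ recast.re v='72' u_from='g' u_to='kg'
= 9/125
$ chron.lastday
= 2078-03-31
$ recast.re v='-4756' u_from='KiB' u_to='kB'
= -608768/125
$ chron.lunge n='4'
= 2078-07-31
$ chron.untilx d='2079-01-09'
= 162
$ recast.re v='-144' u_from='kg' u_to='oz'
= -230400000000/45359237
$ chron.pin d='1974-01-26'
= 1974-01-26
$ chron.pin d='1991-03-27'
= 1991-03-27
$ recast.re v='-61' u_from='oz' u_to='kg'
= -2766913457/1600000000
$ chron.lastday
= 1991-03-31
$ chron.dayname
= Sunday
$ chron.pin d='1963-09-14'
= 1963-09-14
$ recast.re v='-5661' u_from='mi' u_to='km'
= -142351506/15625
$ chron.lunge n='-24'
= 1961-09-14
$ chron.stepdays n='-218'
= 1961-02-08

Answer: 2078-07-31


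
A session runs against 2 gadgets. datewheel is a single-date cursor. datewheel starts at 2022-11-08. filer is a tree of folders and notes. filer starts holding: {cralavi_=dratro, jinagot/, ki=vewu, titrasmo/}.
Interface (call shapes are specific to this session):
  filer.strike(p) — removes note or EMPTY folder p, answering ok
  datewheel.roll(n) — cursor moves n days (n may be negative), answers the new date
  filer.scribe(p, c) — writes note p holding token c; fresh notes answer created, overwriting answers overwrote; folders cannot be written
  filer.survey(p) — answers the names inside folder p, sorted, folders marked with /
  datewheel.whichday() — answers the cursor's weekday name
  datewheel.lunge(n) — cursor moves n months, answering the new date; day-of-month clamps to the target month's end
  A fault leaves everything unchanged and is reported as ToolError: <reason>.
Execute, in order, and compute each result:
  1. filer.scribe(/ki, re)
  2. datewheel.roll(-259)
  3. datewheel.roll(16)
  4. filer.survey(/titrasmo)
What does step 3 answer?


Answer: 2022-03-10

Derivation:
>>> filer.scribe p→/ki c→re
[out] overwrote
>>> datewheel.roll n→-259
[out] 2022-02-22
>>> datewheel.roll n→16
[out] 2022-03-10
>>> filer.survey p→/titrasmo
[out] []


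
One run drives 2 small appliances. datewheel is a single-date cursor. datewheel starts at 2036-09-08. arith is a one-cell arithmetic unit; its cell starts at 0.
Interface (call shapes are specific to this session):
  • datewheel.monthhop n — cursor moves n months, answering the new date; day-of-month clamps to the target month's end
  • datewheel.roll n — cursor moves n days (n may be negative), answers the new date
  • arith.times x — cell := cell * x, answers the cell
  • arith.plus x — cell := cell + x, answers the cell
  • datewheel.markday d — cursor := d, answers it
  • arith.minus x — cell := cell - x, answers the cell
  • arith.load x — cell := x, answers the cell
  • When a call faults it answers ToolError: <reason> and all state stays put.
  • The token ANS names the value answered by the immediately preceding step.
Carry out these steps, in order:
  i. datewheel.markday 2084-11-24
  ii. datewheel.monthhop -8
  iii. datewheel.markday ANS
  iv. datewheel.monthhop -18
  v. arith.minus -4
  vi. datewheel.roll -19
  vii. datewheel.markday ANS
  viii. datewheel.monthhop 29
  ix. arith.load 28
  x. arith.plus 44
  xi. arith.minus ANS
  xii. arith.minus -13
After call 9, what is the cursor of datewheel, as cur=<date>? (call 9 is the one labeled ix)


// datewheel.markday(d='2084-11-24') => 2084-11-24
// datewheel.monthhop(n='-8') => 2084-03-24
// datewheel.markday(d='ANS') => 2084-03-24
// datewheel.monthhop(n='-18') => 2082-09-24
// arith.minus(x='-4') => 4
// datewheel.roll(n='-19') => 2082-09-05
// datewheel.markday(d='ANS') => 2082-09-05
// datewheel.monthhop(n='29') => 2085-02-05
// arith.load(x='28') => 28
// arith.plus(x='44') => 72
// arith.minus(x='ANS') => 0
// arith.minus(x='-13') => 13

Answer: cur=2085-02-05


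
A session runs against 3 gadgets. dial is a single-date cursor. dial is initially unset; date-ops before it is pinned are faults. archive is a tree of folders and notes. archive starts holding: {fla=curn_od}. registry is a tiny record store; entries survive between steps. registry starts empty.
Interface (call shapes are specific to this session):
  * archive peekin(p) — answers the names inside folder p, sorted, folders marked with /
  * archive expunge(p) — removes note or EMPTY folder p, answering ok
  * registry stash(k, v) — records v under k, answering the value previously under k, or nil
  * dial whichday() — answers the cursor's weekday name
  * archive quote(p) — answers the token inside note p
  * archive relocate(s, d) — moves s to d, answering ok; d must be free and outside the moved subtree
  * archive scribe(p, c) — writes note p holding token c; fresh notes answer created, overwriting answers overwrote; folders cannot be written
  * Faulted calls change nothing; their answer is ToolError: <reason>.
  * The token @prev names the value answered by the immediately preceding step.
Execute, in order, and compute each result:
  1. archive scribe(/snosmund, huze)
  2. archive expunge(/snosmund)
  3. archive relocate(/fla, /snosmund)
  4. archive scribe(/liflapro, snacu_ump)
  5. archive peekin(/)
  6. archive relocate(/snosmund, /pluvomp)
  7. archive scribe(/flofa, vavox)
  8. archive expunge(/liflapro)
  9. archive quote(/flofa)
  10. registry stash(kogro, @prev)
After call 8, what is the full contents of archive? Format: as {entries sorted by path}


Answer: {flofa=vavox, pluvomp=curn_od}

Derivation:
$ archive scribe p→/snosmund c→huze
  created
$ archive expunge p→/snosmund
  ok
$ archive relocate s→/fla d→/snosmund
  ok
$ archive scribe p→/liflapro c→snacu_ump
  created
$ archive peekin p→/
  [liflapro, snosmund]
$ archive relocate s→/snosmund d→/pluvomp
  ok
$ archive scribe p→/flofa c→vavox
  created
$ archive expunge p→/liflapro
  ok
$ archive quote p→/flofa
  vavox
$ registry stash k→kogro v→@prev
  nil


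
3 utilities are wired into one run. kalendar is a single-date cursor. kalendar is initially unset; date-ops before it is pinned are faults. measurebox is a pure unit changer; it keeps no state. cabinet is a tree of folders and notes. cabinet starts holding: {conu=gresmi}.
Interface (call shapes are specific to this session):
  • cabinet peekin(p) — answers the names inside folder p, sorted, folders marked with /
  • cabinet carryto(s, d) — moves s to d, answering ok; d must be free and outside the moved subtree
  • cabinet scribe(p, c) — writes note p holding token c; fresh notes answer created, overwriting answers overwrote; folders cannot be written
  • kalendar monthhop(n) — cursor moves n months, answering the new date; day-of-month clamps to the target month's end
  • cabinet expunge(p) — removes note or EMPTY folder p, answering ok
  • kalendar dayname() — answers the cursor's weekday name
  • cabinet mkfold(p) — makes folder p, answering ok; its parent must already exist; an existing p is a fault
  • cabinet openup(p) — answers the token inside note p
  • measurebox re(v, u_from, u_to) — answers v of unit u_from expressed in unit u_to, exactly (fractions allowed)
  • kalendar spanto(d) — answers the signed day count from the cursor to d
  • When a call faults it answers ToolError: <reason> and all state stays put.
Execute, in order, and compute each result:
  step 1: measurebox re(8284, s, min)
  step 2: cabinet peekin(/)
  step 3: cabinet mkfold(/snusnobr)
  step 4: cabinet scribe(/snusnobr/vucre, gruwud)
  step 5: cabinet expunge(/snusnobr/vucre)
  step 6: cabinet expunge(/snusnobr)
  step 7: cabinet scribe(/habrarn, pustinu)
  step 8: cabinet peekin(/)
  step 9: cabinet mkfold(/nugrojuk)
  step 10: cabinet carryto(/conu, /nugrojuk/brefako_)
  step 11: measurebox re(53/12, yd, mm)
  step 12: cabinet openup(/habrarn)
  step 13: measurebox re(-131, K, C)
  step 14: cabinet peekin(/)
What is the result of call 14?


Answer: [habrarn, nugrojuk/]

Derivation:
CALL measurebox re[v=8284; u_from=s; u_to=min]
RET  2071/15
CALL cabinet peekin[p=/]
RET  [conu]
CALL cabinet mkfold[p=/snusnobr]
RET  ok
CALL cabinet scribe[p=/snusnobr/vucre; c=gruwud]
RET  created
CALL cabinet expunge[p=/snusnobr/vucre]
RET  ok
CALL cabinet expunge[p=/snusnobr]
RET  ok
CALL cabinet scribe[p=/habrarn; c=pustinu]
RET  created
CALL cabinet peekin[p=/]
RET  [conu, habrarn]
CALL cabinet mkfold[p=/nugrojuk]
RET  ok
CALL cabinet carryto[s=/conu; d=/nugrojuk/brefako_]
RET  ok
CALL measurebox re[v=53/12; u_from=yd; u_to=mm]
RET  20193/5
CALL cabinet openup[p=/habrarn]
RET  pustinu
CALL measurebox re[v=-131; u_from=K; u_to=C]
RET  -8083/20
CALL cabinet peekin[p=/]
RET  [habrarn, nugrojuk/]


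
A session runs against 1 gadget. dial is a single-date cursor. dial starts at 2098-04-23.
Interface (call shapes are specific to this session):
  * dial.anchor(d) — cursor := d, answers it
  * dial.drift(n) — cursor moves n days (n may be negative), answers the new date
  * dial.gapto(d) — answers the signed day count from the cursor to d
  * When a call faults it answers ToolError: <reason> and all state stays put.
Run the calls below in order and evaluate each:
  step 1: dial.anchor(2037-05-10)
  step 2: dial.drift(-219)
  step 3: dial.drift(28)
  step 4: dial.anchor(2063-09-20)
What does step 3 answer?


Calling dial.anchor using 2037-05-10, → 2037-05-10.
I invoke dial.drift using -219, and observe 2036-10-03.
Now I run dial.drift using 28, and see 2036-10-31.
Using dial.anchor using 2063-09-20, giving 2063-09-20.

Answer: 2036-10-31


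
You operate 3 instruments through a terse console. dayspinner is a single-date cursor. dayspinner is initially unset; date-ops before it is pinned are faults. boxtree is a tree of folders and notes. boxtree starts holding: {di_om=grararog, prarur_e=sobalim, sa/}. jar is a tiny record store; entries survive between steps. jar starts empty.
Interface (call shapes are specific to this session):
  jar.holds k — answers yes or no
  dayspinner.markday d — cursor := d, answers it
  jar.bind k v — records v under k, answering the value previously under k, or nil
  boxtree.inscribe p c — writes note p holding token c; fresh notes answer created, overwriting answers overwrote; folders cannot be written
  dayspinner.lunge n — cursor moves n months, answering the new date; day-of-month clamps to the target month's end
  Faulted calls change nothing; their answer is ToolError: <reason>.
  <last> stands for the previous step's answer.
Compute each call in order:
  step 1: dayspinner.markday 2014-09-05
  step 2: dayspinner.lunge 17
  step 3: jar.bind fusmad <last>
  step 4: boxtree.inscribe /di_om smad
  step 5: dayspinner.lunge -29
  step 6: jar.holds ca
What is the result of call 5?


Invoking dayspinner.markday(d='2014-09-05'), → 2014-09-05.
Next I call dayspinner.lunge(n='17'): 2016-02-05.
Next I call jar.bind(k='fusmad', v='<last>'), and observe nil.
Using boxtree.inscribe(p='/di_om', c='smad'): overwrote.
Invoking dayspinner.lunge(n='-29'), which returns 2013-09-05.
Calling jar.holds(k='ca'), and see no.

Answer: 2013-09-05


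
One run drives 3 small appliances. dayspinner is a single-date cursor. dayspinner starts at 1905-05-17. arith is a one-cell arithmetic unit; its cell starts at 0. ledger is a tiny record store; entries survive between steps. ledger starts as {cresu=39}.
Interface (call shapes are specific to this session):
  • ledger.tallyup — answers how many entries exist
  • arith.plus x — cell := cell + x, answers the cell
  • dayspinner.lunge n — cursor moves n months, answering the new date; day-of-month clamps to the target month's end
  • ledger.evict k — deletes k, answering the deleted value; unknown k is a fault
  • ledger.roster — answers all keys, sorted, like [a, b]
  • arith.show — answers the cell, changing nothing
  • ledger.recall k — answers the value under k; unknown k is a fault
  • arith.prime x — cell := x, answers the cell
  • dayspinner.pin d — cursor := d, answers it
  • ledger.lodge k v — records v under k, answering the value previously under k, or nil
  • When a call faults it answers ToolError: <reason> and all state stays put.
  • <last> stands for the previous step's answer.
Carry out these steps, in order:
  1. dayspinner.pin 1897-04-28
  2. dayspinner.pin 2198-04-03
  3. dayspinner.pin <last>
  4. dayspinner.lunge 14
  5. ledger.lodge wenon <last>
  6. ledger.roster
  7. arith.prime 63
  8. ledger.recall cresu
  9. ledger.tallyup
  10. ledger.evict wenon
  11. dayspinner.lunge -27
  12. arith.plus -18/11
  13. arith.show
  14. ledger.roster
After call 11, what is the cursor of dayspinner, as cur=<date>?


I try pin with d→1897-04-28, and observe 1897-04-28.
I use pin with d→2198-04-03, yielding 2198-04-03.
I run pin with d→<last>, and see 2198-04-03.
I call lunge with n→14, and get 2199-06-03.
I invoke lodge with k→wenon, v→<last>, and observe nil.
I use roster: [cresu, wenon].
I invoke prime with x→63, giving 63.
I run recall with k→cresu, giving 39.
I invoke tallyup(), which returns 2.
I use evict with k→wenon, and see 2199-06-03.
Then lunge with n→-27, and get 2197-03-03.
I invoke plus with x→-18/11, and get 675/11.
Next I call show, → 675/11.
I try roster, which returns [cresu].

Answer: cur=2197-03-03


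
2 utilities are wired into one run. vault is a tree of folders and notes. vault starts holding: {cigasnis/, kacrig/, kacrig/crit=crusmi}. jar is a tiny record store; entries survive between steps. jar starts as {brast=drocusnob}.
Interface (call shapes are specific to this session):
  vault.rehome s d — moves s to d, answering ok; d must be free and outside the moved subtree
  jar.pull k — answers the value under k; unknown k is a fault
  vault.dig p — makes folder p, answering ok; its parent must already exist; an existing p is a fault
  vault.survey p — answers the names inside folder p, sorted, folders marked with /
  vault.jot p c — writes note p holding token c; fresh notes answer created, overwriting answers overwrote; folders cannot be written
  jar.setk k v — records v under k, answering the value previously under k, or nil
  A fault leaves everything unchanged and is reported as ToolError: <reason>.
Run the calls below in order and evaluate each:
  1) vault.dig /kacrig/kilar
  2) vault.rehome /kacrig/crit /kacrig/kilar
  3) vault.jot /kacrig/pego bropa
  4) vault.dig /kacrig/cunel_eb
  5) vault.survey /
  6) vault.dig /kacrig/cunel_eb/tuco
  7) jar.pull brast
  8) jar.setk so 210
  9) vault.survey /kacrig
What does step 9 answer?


==> dig(p→/kacrig/kilar)
<== ok
==> rehome(s→/kacrig/crit, d→/kacrig/kilar)
<== ToolError: exists
==> jot(p→/kacrig/pego, c→bropa)
<== created
==> dig(p→/kacrig/cunel_eb)
<== ok
==> survey(p→/)
<== [cigasnis/, kacrig/]
==> dig(p→/kacrig/cunel_eb/tuco)
<== ok
==> pull(k→brast)
<== drocusnob
==> setk(k→so, v→210)
<== nil
==> survey(p→/kacrig)
<== [crit, cunel_eb/, kilar/, pego]

Answer: [crit, cunel_eb/, kilar/, pego]


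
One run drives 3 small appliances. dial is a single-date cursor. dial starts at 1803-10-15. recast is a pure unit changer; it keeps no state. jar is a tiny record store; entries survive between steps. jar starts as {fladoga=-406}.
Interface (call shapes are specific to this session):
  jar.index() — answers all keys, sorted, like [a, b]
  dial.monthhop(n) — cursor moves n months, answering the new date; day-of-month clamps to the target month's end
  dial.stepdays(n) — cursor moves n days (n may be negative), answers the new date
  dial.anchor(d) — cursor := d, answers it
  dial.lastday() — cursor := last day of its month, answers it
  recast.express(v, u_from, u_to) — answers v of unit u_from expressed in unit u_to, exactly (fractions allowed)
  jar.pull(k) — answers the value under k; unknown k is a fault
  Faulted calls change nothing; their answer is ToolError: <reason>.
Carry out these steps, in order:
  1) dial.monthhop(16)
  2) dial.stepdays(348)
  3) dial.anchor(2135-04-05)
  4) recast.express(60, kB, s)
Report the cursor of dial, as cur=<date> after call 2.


Answer: cur=1806-01-29

Derivation:
-- dial.monthhop(16) ~> 1805-02-15
-- dial.stepdays(348) ~> 1806-01-29
-- dial.anchor(2135-04-05) ~> 2135-04-05
-- recast.express(60, kB, s) ~> ToolError: incompatible units


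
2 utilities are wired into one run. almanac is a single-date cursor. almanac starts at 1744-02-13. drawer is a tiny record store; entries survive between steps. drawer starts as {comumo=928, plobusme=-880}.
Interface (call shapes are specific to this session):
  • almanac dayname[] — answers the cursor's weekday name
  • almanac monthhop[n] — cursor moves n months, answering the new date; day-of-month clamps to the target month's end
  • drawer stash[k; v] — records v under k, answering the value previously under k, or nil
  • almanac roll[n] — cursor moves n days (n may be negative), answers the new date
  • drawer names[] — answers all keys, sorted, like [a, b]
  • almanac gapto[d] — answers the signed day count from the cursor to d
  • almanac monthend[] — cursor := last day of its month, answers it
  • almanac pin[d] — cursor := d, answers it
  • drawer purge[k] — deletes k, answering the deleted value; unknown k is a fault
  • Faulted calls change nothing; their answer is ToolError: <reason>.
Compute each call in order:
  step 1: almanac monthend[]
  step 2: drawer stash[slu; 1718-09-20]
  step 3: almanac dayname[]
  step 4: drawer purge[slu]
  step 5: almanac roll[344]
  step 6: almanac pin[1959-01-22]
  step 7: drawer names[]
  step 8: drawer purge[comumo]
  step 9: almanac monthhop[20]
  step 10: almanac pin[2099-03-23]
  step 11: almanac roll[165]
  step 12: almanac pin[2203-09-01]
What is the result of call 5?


Answer: 1745-02-07

Derivation:
Step: almanac monthend[]
Result: 1744-02-29
Step: drawer stash[k=slu; v=1718-09-20]
Result: nil
Step: almanac dayname[]
Result: Saturday
Step: drawer purge[k=slu]
Result: 1718-09-20
Step: almanac roll[n=344]
Result: 1745-02-07
Step: almanac pin[d=1959-01-22]
Result: 1959-01-22
Step: drawer names[]
Result: [comumo, plobusme]
Step: drawer purge[k=comumo]
Result: 928
Step: almanac monthhop[n=20]
Result: 1960-09-22
Step: almanac pin[d=2099-03-23]
Result: 2099-03-23
Step: almanac roll[n=165]
Result: 2099-09-04
Step: almanac pin[d=2203-09-01]
Result: 2203-09-01


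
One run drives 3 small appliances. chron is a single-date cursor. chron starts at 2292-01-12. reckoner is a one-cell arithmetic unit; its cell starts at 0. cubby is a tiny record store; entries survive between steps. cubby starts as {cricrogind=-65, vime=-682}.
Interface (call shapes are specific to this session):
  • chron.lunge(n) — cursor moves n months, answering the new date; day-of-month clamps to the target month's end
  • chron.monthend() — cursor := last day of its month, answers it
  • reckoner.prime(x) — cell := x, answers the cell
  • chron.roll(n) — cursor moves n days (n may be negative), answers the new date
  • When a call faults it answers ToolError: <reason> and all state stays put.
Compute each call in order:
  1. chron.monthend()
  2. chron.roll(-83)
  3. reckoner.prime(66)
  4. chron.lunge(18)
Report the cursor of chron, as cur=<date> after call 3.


Answer: cur=2291-11-09

Derivation:
Act: chron.monthend[]
Obs: 2292-01-31
Act: chron.roll[n→-83]
Obs: 2291-11-09
Act: reckoner.prime[x→66]
Obs: 66
Act: chron.lunge[n→18]
Obs: 2293-05-09


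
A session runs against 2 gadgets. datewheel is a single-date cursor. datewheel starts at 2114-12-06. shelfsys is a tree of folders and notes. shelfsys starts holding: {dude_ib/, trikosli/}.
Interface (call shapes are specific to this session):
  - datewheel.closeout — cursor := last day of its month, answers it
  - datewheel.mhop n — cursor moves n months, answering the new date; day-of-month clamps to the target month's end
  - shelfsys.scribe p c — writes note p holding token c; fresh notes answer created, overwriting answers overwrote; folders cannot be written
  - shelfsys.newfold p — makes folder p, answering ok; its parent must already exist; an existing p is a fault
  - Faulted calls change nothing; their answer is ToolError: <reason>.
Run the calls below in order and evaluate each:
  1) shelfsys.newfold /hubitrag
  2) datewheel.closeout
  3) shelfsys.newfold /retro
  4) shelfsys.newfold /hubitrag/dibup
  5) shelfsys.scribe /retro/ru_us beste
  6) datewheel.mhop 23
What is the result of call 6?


Answer: 2116-11-30

Derivation:
> shelfsys.newfold p: /hubitrag
[out] ok
> datewheel.closeout
[out] 2114-12-31
> shelfsys.newfold p: /retro
[out] ok
> shelfsys.newfold p: /hubitrag/dibup
[out] ok
> shelfsys.scribe p: /retro/ru_us c: beste
[out] created
> datewheel.mhop n: 23
[out] 2116-11-30


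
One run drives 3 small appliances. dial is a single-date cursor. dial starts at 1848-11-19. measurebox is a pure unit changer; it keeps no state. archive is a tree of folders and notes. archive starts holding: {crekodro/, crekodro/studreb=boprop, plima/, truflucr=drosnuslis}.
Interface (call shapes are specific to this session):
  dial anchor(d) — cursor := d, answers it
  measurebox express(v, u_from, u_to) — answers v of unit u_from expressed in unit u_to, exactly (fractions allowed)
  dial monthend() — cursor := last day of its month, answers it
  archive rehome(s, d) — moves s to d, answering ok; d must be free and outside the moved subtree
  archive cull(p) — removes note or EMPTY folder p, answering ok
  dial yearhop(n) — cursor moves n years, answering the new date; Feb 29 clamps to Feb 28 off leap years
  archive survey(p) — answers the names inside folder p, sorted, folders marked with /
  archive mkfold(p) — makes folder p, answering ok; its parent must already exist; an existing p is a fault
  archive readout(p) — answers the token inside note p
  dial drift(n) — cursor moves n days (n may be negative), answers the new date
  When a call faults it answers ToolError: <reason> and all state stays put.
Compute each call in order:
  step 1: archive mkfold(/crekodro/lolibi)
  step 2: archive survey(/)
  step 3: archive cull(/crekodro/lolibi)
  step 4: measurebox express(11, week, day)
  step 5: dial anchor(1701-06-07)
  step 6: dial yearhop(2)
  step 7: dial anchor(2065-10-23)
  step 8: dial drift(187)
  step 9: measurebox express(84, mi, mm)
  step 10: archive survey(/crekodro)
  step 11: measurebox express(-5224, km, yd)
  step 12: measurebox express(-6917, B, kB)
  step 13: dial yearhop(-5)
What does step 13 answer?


Answer: 2061-04-28

Derivation:
Act: archive mkfold[p='/crekodro/lolibi']
Obs: ok
Act: archive survey[p='/']
Obs: [crekodro/, plima/, truflucr]
Act: archive cull[p='/crekodro/lolibi']
Obs: ok
Act: measurebox express[v='11'; u_from='week'; u_to='day']
Obs: 77
Act: dial anchor[d='1701-06-07']
Obs: 1701-06-07
Act: dial yearhop[n='2']
Obs: 1703-06-07
Act: dial anchor[d='2065-10-23']
Obs: 2065-10-23
Act: dial drift[n='187']
Obs: 2066-04-28
Act: measurebox express[v='84'; u_from='mi'; u_to='mm']
Obs: 135184896
Act: archive survey[p='/crekodro']
Obs: [studreb]
Act: measurebox express[v='-5224'; u_from='km'; u_to='yd']
Obs: -6530000000/1143
Act: measurebox express[v='-6917'; u_from='B'; u_to='kB']
Obs: -6917/1000
Act: dial yearhop[n='-5']
Obs: 2061-04-28


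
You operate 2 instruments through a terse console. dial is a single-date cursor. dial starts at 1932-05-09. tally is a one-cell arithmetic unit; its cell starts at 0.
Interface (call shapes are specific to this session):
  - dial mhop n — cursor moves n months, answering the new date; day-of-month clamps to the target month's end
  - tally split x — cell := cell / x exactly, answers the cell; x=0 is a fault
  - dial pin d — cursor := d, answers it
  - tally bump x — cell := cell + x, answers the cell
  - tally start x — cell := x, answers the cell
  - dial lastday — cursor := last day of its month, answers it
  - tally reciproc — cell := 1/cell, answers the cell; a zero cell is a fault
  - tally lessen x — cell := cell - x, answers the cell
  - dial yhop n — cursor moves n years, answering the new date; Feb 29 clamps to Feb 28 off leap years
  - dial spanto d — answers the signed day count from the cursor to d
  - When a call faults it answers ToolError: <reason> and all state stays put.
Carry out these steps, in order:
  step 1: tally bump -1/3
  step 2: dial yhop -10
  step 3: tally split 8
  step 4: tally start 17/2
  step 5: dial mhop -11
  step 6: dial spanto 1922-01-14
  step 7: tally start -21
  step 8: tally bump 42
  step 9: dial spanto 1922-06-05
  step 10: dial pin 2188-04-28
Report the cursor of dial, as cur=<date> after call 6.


-> tally bump(-1/3)
<- -1/3
-> dial yhop(-10)
<- 1922-05-09
-> tally split(8)
<- -1/24
-> tally start(17/2)
<- 17/2
-> dial mhop(-11)
<- 1921-06-09
-> dial spanto(1922-01-14)
<- 219
-> tally start(-21)
<- -21
-> tally bump(42)
<- 21
-> dial spanto(1922-06-05)
<- 361
-> dial pin(2188-04-28)
<- 2188-04-28

Answer: cur=1921-06-09


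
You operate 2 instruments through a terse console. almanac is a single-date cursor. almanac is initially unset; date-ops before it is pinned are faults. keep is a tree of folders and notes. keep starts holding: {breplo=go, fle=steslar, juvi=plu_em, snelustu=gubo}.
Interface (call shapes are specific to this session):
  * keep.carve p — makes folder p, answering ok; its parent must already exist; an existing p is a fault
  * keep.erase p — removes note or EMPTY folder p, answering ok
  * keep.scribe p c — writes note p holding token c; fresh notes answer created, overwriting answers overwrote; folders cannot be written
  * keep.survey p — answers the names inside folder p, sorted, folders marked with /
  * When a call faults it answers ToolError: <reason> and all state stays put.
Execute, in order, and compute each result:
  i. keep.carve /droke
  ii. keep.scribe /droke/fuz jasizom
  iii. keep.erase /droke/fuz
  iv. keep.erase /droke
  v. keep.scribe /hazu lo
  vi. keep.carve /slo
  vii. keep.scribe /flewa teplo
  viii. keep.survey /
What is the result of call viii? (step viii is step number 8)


Answer: [breplo, fle, flewa, hazu, juvi, slo/, snelustu]

Derivation:
// keep.carve(p: /droke) == ok
// keep.scribe(p: /droke/fuz, c: jasizom) == created
// keep.erase(p: /droke/fuz) == ok
// keep.erase(p: /droke) == ok
// keep.scribe(p: /hazu, c: lo) == created
// keep.carve(p: /slo) == ok
// keep.scribe(p: /flewa, c: teplo) == created
// keep.survey(p: /) == [breplo, fle, flewa, hazu, juvi, slo/, snelustu]


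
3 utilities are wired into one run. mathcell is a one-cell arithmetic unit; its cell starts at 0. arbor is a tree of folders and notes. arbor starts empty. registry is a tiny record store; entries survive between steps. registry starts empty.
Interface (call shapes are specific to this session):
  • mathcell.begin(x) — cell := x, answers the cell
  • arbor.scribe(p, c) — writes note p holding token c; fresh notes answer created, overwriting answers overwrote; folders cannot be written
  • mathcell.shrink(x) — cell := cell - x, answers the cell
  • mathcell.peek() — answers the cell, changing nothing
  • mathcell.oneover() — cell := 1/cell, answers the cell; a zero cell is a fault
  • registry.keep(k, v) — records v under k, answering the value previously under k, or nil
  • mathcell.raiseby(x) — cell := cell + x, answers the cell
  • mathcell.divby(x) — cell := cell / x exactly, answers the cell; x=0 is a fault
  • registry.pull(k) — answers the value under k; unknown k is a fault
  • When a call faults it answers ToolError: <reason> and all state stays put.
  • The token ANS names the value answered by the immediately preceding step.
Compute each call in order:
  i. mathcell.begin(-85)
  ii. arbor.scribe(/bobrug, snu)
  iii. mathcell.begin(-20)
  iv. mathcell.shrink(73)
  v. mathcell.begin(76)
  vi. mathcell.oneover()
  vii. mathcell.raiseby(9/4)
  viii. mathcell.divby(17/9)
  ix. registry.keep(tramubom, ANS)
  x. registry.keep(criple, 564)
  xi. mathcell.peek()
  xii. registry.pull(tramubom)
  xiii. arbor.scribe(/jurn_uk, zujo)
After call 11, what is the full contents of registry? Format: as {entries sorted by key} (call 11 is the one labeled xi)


~$ mathcell.begin x: -85
= -85
~$ arbor.scribe p: /bobrug c: snu
= created
~$ mathcell.begin x: -20
= -20
~$ mathcell.shrink x: 73
= -93
~$ mathcell.begin x: 76
= 76
~$ mathcell.oneover
= 1/76
~$ mathcell.raiseby x: 9/4
= 43/19
~$ mathcell.divby x: 17/9
= 387/323
~$ registry.keep k: tramubom v: ANS
= nil
~$ registry.keep k: criple v: 564
= nil
~$ mathcell.peek
= 387/323
~$ registry.pull k: tramubom
= 387/323
~$ arbor.scribe p: /jurn_uk c: zujo
= created

Answer: {criple=564, tramubom=387/323}


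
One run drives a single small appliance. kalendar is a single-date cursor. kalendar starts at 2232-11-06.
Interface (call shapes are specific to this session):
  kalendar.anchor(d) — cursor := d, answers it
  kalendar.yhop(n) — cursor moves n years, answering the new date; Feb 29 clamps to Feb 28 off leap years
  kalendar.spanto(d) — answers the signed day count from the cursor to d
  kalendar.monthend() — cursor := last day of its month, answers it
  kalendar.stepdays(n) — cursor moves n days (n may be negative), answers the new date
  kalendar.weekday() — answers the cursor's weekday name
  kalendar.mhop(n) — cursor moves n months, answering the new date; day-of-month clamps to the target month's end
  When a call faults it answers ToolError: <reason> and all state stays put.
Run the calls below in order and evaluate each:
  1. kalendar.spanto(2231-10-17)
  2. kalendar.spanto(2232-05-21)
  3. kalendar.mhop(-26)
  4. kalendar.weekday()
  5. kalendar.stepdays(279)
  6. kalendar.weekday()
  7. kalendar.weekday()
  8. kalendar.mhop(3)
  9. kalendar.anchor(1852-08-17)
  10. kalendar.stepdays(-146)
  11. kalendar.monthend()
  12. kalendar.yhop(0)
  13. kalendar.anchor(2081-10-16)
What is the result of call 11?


Then kalendar.spanto using d='2231-10-17', yielding -386.
I try kalendar.spanto using d='2232-05-21': -169.
I invoke kalendar.mhop using n='-26': 2230-09-06.
Then kalendar.weekday, which returns Monday.
I call kalendar.stepdays using n='279', and observe 2231-06-12.
I use kalendar.weekday(), which returns Sunday.
I invoke kalendar.weekday(), giving Sunday.
Calling kalendar.mhop using n='3', and observe 2231-09-12.
Then kalendar.anchor using d='1852-08-17': 1852-08-17.
I run kalendar.stepdays using n='-146', and get 1852-03-24.
Then kalendar.monthend, giving 1852-03-31.
I try kalendar.yhop using n='0', which returns 1852-03-31.
I call kalendar.anchor using d='2081-10-16', yielding 2081-10-16.

Answer: 1852-03-31


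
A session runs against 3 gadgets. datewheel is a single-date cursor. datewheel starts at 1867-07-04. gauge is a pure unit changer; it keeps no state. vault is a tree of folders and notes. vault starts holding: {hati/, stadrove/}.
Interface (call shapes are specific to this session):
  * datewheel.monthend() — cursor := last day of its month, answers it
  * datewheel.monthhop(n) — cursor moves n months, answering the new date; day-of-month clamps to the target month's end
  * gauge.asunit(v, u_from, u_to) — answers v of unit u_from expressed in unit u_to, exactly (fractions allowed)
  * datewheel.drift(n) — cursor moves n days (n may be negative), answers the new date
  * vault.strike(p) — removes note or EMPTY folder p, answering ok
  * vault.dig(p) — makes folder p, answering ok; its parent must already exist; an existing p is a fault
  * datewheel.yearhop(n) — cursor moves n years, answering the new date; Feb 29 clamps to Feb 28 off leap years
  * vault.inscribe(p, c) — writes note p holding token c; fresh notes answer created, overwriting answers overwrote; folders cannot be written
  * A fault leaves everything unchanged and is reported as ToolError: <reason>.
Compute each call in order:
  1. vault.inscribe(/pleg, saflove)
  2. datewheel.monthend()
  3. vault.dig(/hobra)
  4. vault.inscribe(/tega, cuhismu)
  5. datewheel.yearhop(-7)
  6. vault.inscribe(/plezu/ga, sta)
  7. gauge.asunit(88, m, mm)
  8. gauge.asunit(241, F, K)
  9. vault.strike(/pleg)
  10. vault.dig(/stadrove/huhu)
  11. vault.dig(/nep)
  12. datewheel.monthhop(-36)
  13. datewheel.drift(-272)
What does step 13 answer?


Answer: 1856-11-01

Derivation:
> inscribe /pleg saflove
:: created
> monthend
:: 1867-07-31
> dig /hobra
:: ok
> inscribe /tega cuhismu
:: created
> yearhop -7
:: 1860-07-31
> inscribe /plezu/ga sta
:: ToolError: no parent
> asunit 88 m mm
:: 88000
> asunit 241 F K
:: 70067/180
> strike /pleg
:: ok
> dig /stadrove/huhu
:: ok
> dig /nep
:: ok
> monthhop -36
:: 1857-07-31
> drift -272
:: 1856-11-01


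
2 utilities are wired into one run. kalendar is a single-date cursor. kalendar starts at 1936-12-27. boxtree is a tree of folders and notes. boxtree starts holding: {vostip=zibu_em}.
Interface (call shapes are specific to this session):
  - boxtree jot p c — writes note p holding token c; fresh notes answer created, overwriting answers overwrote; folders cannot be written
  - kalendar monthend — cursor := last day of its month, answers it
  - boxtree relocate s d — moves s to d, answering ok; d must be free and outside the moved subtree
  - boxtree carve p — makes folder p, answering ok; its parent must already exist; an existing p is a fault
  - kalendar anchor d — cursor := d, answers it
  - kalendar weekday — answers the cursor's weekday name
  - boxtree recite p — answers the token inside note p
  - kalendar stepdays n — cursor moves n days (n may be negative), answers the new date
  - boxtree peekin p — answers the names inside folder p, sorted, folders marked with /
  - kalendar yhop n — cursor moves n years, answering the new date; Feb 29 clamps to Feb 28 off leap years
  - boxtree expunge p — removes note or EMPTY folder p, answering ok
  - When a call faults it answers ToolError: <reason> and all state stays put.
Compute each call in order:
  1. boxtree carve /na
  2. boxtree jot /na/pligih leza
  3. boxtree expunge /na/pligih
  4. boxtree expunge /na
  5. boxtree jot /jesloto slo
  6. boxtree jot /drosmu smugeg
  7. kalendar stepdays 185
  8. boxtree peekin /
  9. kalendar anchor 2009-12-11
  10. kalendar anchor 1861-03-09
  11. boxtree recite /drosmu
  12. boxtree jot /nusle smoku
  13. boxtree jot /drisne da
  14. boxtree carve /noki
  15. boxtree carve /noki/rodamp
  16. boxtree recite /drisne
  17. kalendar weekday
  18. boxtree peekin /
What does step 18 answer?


→ boxtree carve(/na)
← ok
→ boxtree jot(/na/pligih, leza)
← created
→ boxtree expunge(/na/pligih)
← ok
→ boxtree expunge(/na)
← ok
→ boxtree jot(/jesloto, slo)
← created
→ boxtree jot(/drosmu, smugeg)
← created
→ kalendar stepdays(185)
← 1937-06-30
→ boxtree peekin(/)
← [drosmu, jesloto, vostip]
→ kalendar anchor(2009-12-11)
← 2009-12-11
→ kalendar anchor(1861-03-09)
← 1861-03-09
→ boxtree recite(/drosmu)
← smugeg
→ boxtree jot(/nusle, smoku)
← created
→ boxtree jot(/drisne, da)
← created
→ boxtree carve(/noki)
← ok
→ boxtree carve(/noki/rodamp)
← ok
→ boxtree recite(/drisne)
← da
→ kalendar weekday()
← Saturday
→ boxtree peekin(/)
← [drisne, drosmu, jesloto, noki/, nusle, vostip]

Answer: [drisne, drosmu, jesloto, noki/, nusle, vostip]


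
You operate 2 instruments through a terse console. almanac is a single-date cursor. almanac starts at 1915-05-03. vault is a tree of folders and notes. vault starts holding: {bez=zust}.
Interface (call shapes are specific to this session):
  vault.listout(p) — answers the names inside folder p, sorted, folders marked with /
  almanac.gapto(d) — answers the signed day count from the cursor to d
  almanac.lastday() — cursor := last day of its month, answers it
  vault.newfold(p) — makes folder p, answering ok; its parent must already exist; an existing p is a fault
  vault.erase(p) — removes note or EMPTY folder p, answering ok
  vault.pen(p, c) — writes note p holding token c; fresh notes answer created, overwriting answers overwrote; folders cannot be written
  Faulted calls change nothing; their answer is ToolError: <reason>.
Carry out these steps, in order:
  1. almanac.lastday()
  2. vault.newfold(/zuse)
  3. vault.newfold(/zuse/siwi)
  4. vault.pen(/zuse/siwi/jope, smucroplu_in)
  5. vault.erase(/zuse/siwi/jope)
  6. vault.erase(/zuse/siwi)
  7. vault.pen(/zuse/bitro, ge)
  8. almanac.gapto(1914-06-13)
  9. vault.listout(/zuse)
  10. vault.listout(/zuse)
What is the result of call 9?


[in] lastday
= 1915-05-31
[in] newfold p=/zuse
= ok
[in] newfold p=/zuse/siwi
= ok
[in] pen p=/zuse/siwi/jope c=smucroplu_in
= created
[in] erase p=/zuse/siwi/jope
= ok
[in] erase p=/zuse/siwi
= ok
[in] pen p=/zuse/bitro c=ge
= created
[in] gapto d=1914-06-13
= -352
[in] listout p=/zuse
= [bitro]
[in] listout p=/zuse
= [bitro]

Answer: [bitro]


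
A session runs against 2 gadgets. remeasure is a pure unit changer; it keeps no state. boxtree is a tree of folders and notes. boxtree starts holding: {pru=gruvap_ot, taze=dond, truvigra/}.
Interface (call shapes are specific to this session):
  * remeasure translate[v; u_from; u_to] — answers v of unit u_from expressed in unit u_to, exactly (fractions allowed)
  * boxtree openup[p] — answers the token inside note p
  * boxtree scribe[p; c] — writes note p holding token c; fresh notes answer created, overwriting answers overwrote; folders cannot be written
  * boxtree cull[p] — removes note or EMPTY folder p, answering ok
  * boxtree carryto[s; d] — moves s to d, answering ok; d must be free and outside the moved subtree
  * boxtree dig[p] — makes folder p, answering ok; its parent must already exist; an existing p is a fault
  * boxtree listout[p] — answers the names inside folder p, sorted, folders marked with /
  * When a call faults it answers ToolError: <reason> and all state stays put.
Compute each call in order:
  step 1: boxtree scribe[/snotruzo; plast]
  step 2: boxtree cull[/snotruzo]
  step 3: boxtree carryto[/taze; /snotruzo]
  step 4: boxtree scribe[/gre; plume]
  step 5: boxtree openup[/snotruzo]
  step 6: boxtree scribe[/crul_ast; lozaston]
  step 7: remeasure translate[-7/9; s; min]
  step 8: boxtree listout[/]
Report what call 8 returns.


Answer: [crul_ast, gre, pru, snotruzo, truvigra/]

Derivation:
Step: boxtree scribe[/snotruzo; plast]
Result: created
Step: boxtree cull[/snotruzo]
Result: ok
Step: boxtree carryto[/taze; /snotruzo]
Result: ok
Step: boxtree scribe[/gre; plume]
Result: created
Step: boxtree openup[/snotruzo]
Result: dond
Step: boxtree scribe[/crul_ast; lozaston]
Result: created
Step: remeasure translate[-7/9; s; min]
Result: -7/540
Step: boxtree listout[/]
Result: [crul_ast, gre, pru, snotruzo, truvigra/]
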